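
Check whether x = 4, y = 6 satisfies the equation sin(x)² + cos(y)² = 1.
Substituting x = 4, y = 6:

LHS = sin(4)² + cos(6)² ≈ 1.495
RHS = 1

LHS ≠ RHS, so the equation does not hold at this point.

Answer: Fails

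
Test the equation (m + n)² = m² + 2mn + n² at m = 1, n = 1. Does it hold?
Holds

Substituting m = 1, n = 1:

LHS = (1 + 1)² = 4
RHS = 1² + 2·1·1 + 1² = 4

LHS = RHS, so the equation holds at this point.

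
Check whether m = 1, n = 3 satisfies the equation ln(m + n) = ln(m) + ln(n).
Substituting m = 1, n = 3:

LHS = ln(1 + 3) = ln(4) ≈ 1.386
RHS = ln(1) + ln(3) = ln(3) ≈ 1.099

LHS ≠ RHS, so the equation does not hold at this point.

Answer: Fails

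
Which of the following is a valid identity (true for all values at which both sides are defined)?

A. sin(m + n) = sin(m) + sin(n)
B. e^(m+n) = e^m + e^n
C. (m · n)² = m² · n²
C

A: fails at (2, 7) — LHS = sin(9) ≈ 0.4121, RHS = sin(7) + sin(2) ≈ 1.566.
B: fails at (2, 4) — LHS = e^6 ≈ 403.4, RHS = e^2 + e^4 ≈ 61.99.
C: holds — e.g. at (0, 1), both sides equal 0.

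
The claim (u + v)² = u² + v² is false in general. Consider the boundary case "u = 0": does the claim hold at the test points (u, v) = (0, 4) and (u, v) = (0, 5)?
At (0, 4): LHS = 16, RHS = 16 → equal
At (0, 5): LHS = 25, RHS = 25 → equal

So the claim does hold at both of these boundary points, even though it is not an identity.

Answer: Yes, holds at both test points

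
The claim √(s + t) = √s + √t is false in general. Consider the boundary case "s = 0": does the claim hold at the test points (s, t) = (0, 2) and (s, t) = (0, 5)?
Yes, holds at both test points

At (0, 2): LHS = √(2) ≈ 1.414, RHS = √(2) ≈ 1.414 → equal
At (0, 5): LHS = √(5) ≈ 2.236, RHS = √(5) ≈ 2.236 → equal

So the claim does hold at both of these boundary points, even though it is not an identity.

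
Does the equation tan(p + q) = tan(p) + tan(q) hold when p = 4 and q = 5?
Substituting p = 4, q = 5:

LHS = tan(4 + 5) = tan(9) ≈ -0.4523
RHS = tan(4) + tan(5) ≈ -2.223

LHS ≠ RHS, so the equation does not hold at this point.

Answer: Fails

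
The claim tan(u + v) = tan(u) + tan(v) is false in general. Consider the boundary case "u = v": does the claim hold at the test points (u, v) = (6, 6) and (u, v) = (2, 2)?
No, fails at both test points

At (6, 6): LHS = tan(12) ≈ -0.6359 ≠ RHS = 2·tan(6) ≈ -0.582
At (2, 2): LHS = tan(4) ≈ 1.158 ≠ RHS = 2·tan(2) ≈ -4.37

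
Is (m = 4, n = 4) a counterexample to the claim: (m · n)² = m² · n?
Yes

Substituting m = 4, n = 4:
LHS = (4 · 4)² = 256
RHS = 4² · 4 = 64

Since LHS ≠ RHS, this pair disproves the claim.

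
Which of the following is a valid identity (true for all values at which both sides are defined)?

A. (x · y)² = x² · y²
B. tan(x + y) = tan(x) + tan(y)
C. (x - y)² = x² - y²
A

A: holds — e.g. at (2, 2), both sides equal 16.
B: fails at (4, 6) — LHS = tan(10) ≈ 0.6484, RHS = tan(6) + tan(4) ≈ 0.8668.
C: fails at (0, 1) — LHS = 1, RHS = -1.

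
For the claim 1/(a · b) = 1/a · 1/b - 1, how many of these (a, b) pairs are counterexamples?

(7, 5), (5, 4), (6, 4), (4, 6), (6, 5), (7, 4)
Testing each pair:
(7, 5): LHS = 1/35, RHS = -34/35 → counterexample
(5, 4): LHS = 1/20, RHS = -19/20 → counterexample
(6, 4): LHS = 1/24, RHS = -23/24 → counterexample
(4, 6): LHS = 1/24, RHS = -23/24 → counterexample
(6, 5): LHS = 1/30, RHS = -29/30 → counterexample
(7, 4): LHS = 1/28, RHS = -27/28 → counterexample

That makes 6 counterexamples.

Answer: 6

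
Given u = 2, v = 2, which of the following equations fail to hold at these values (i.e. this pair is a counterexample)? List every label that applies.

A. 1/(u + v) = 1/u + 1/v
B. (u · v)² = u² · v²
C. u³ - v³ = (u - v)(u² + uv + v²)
Evaluating each claim at the given values:
A. LHS = 1/4, RHS = 1 → fails here (LHS ≠ RHS)
B. LHS = 16, RHS = 16 → holds here (LHS = RHS)
C. LHS = 0, RHS = 0 → holds here (LHS = RHS)

Answer: A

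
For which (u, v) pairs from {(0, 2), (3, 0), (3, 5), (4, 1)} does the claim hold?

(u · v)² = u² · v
Testing each pair:
(0, 2): LHS = 0, RHS = 0 → holds
(3, 0): LHS = 0, RHS = 0 → holds
(3, 5): LHS = 225, RHS = 45 → fails
(4, 1): LHS = 16, RHS = 16 → holds

3 of 4 pairs satisfy the claim.

Answer: (0, 2), (3, 0), (4, 1)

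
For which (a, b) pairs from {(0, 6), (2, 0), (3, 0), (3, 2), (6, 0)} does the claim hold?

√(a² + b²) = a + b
Testing each pair:
(0, 6): LHS = 6, RHS = 6 → holds
(2, 0): LHS = 2, RHS = 2 → holds
(3, 0): LHS = 3, RHS = 3 → holds
(3, 2): LHS = √(13) ≈ 3.606, RHS = 5 → fails
(6, 0): LHS = 6, RHS = 6 → holds

4 of 5 pairs satisfy the claim.

Answer: (0, 6), (2, 0), (3, 0), (6, 0)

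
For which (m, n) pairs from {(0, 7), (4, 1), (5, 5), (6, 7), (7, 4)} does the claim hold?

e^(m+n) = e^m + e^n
Testing each pair:
(0, 7): LHS = e^7 ≈ 1097, RHS = 1 + e^7 ≈ 1098 → fails
(4, 1): LHS = e^5 ≈ 148.4, RHS = e + e^4 ≈ 57.32 → fails
(5, 5): LHS = e^10 ≈ 22026.5, RHS = 2·e^5 ≈ 296.8 → fails
(6, 7): LHS = e^13 ≈ 442413.4, RHS = e^6 + e^7 ≈ 1500 → fails
(7, 4): LHS = e^11 ≈ 59874.1, RHS = e^4 + e^7 ≈ 1151 → fails

No pair satisfies the claim.

Answer: None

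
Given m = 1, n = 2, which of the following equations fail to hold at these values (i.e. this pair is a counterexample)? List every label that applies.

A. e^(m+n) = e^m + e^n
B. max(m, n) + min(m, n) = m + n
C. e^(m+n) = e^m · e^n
Evaluating each claim at the given values:
A. LHS = e^3 ≈ 20.09, RHS = e + e^2 ≈ 10.11 → fails here (LHS ≠ RHS)
B. LHS = 3, RHS = 3 → holds here (LHS = RHS)
C. LHS = e^3 ≈ 20.09, RHS = e^3 ≈ 20.09 → holds here (LHS = RHS)

Answer: A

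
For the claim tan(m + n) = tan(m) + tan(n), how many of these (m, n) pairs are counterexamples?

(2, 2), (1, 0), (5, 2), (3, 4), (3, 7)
Testing each pair:
(2, 2): LHS = tan(4) ≈ 1.158, RHS = 2·tan(2) ≈ -4.37 → counterexample
(1, 0): LHS = tan(1) ≈ 1.557, RHS = tan(1) ≈ 1.557 → satisfies claim
(5, 2): LHS = tan(7) ≈ 0.8714, RHS = tan(5) + tan(2) ≈ -5.566 → counterexample
(3, 4): LHS = tan(7) ≈ 0.8714, RHS = tan(3) + tan(4) ≈ 1.015 → counterexample
(3, 7): LHS = tan(10) ≈ 0.6484, RHS = tan(3) + tan(7) ≈ 0.7289 → counterexample

That makes 4 counterexamples.

Answer: 4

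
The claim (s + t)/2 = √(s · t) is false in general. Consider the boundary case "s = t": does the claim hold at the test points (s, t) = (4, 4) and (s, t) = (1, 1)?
At (4, 4): LHS = 4, RHS = 4 → equal
At (1, 1): LHS = 1, RHS = 1 → equal

So the claim does hold at both of these boundary points, even though it is not an identity.

Answer: Yes, holds at both test points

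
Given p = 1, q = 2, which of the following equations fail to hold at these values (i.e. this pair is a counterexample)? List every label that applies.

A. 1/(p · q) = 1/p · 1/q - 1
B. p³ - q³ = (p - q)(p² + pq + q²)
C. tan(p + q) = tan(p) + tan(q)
A, C

Evaluating each claim at the given values:
A. LHS = 1/2, RHS = -1/2 → fails here (LHS ≠ RHS)
B. LHS = -7, RHS = -7 → holds here (LHS = RHS)
C. LHS = tan(3) ≈ -0.1425, RHS = tan(2) + tan(1) ≈ -0.6276 → fails here (LHS ≠ RHS)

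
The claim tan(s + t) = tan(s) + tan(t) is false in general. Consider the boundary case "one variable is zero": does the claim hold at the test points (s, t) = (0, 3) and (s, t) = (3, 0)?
At (0, 3): LHS = tan(3) ≈ -0.1425, RHS = tan(3) ≈ -0.1425 → equal
At (3, 0): LHS = tan(3) ≈ -0.1425, RHS = tan(3) ≈ -0.1425 → equal

So the claim does hold at both of these boundary points, even though it is not an identity.

Answer: Yes, holds at both test points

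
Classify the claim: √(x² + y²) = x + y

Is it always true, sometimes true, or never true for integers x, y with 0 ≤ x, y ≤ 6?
It holds at (x, y) = (0, 3) (both sides equal 3), but fails at (x, y) = (6, 2) (LHS = 2·√(10) ≈ 6.325, RHS = 8).

Answer: Sometimes true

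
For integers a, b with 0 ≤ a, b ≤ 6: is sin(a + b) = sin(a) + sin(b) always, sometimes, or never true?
Sometimes true

It holds at (a, b) = (0, 6) (both sides equal sin(6) ≈ -0.2794), but fails at (a, b) = (3, 5) (LHS = sin(8) ≈ 0.9894, RHS = sin(5) + sin(3) ≈ -0.8178).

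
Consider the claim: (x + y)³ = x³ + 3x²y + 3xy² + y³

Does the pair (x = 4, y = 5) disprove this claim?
Substituting x = 4, y = 5:
LHS = (4 + 5)³ = 729
RHS = 4³ + 3·4²·5 + 3·4·5² + 5³ = 729

The sides agree, so this pair does not disprove the claim.

Answer: No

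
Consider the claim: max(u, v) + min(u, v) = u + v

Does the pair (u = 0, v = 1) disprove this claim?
Substituting u = 0, v = 1:
LHS = max(0, 1) + min(0, 1) = 1
RHS = 0 + 1 = 1

The sides agree, so this pair does not disprove the claim.

Answer: No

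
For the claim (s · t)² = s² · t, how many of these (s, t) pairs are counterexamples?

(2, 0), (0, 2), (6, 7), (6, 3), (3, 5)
3

Testing each pair:
(2, 0): LHS = 0, RHS = 0 → satisfies claim
(0, 2): LHS = 0, RHS = 0 → satisfies claim
(6, 7): LHS = 1764, RHS = 252 → counterexample
(6, 3): LHS = 324, RHS = 108 → counterexample
(3, 5): LHS = 225, RHS = 45 → counterexample

That makes 3 counterexamples.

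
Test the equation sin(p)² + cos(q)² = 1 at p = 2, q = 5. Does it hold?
Substituting p = 2, q = 5:

LHS = sin(2)² + cos(5)² ≈ 0.9073
RHS = 1

LHS ≠ RHS, so the equation does not hold at this point.

Answer: Fails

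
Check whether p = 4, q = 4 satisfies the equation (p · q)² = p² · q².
Substituting p = 4, q = 4:

LHS = (4 · 4)² = 256
RHS = 4² · 4² = 256

LHS = RHS, so the equation holds at this point.

Answer: Holds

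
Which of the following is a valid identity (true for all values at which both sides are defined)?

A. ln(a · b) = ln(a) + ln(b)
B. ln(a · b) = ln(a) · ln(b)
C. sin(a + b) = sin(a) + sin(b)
A: holds — e.g. at (4, 6), both sides equal ln(24) ≈ 3.178.
B: fails at (5, 8) — LHS = ln(40) ≈ 3.689, RHS = ln(5)·ln(8) ≈ 3.347.
C: fails at (2, 5) — LHS = sin(7) ≈ 0.657, RHS = sin(5) + sin(2) ≈ -0.04963.

Answer: A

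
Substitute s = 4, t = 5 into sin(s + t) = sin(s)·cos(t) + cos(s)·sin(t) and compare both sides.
LHS = sin(4 + 5) = sin(9) ≈ 0.4121
RHS = sin(4)·cos(5) + cos(4)·sin(5) = sin(4)·cos(5) + sin(5)·cos(4) ≈ 0.4121

LHS = RHS: the two sides agree.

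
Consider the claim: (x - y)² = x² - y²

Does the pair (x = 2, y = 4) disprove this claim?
Yes

Substituting x = 2, y = 4:
LHS = (2 - 4)² = 4
RHS = 2² - 4² = -12

Since LHS ≠ RHS, this pair disproves the claim.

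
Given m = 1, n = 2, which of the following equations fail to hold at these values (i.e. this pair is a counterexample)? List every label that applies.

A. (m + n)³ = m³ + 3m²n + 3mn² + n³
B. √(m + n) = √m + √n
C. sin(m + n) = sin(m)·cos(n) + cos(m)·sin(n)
Evaluating each claim at the given values:
A. LHS = 27, RHS = 27 → holds here (LHS = RHS)
B. LHS = √(3) ≈ 1.732, RHS = 1 + √(2) ≈ 2.414 → fails here (LHS ≠ RHS)
C. LHS = sin(3) ≈ 0.1411, RHS = sin(1)·cos(2) + sin(2)·cos(1) ≈ 0.1411 → holds here (LHS = RHS)

Answer: B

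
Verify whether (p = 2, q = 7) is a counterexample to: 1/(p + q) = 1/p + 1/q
Yes

Substituting p = 2, q = 7:
LHS = 1/(2 + 7) = 1/9
RHS = 1/2 + 1/7 = 9/14

Since LHS ≠ RHS, this pair disproves the claim.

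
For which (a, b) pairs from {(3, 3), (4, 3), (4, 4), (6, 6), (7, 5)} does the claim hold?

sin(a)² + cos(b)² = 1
(3, 3), (4, 4), (6, 6)

Testing each pair:
(3, 3): LHS = sin(3)² + cos(3)² = 1, RHS = 1 → holds
(4, 3): LHS = sin(4)² + cos(3)² ≈ 1.553, RHS = 1 → fails
(4, 4): LHS = cos(4)² + sin(4)² = 1, RHS = 1 → holds
(6, 6): LHS = sin(6)² + cos(6)² = 1, RHS = 1 → holds
(7, 5): LHS = cos(5)² + sin(7)² ≈ 0.5121, RHS = 1 → fails

3 of 5 pairs satisfy the claim.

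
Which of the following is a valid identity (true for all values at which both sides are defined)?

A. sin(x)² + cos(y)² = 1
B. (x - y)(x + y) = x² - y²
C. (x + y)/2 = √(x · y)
A: fails at (3, 4) — LHS = sin(3)² + cos(4)² ≈ 0.4472, RHS = 1.
B: holds — e.g. at (1, 3), both sides equal -8.
C: fails at (5, 8) — LHS = 13/2, RHS = 2·√(10) ≈ 6.325.

Answer: B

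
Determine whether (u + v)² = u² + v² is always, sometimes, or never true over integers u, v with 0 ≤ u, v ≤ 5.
It holds at (u, v) = (0, 4) (both sides equal 16), but fails at (u, v) = (4, 5) (LHS = 81, RHS = 41).

Answer: Sometimes true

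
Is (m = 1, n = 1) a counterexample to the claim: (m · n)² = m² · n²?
No

Substituting m = 1, n = 1:
LHS = (1 · 1)² = 1
RHS = 1² · 1² = 1

The sides agree, so this pair does not disprove the claim.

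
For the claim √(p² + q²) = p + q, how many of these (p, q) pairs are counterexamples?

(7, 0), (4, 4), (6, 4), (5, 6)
Testing each pair:
(7, 0): LHS = 7, RHS = 7 → satisfies claim
(4, 4): LHS = 4·√(2) ≈ 5.657, RHS = 8 → counterexample
(6, 4): LHS = 2·√(13) ≈ 7.211, RHS = 10 → counterexample
(5, 6): LHS = √(61) ≈ 7.81, RHS = 11 → counterexample

That makes 3 counterexamples.

Answer: 3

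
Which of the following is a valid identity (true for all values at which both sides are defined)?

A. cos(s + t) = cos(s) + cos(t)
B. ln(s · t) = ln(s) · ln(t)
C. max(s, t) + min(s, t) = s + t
A: fails at (2, 5) — LHS = cos(7) ≈ 0.7539, RHS = cos(2) + cos(5) ≈ -0.1325.
B: fails at (4, 6) — LHS = ln(24) ≈ 3.178, RHS = ln(4)·ln(6) ≈ 2.484.
C: holds — e.g. at (2, 5), both sides equal 7.

Answer: C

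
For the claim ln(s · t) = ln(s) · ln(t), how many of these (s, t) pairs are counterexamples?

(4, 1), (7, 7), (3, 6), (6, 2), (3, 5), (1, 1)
Testing each pair:
(4, 1): LHS = ln(4) ≈ 1.386, RHS = 0 → counterexample
(7, 7): LHS = ln(49) ≈ 3.892, RHS = ln(7)² ≈ 3.787 → counterexample
(3, 6): LHS = ln(18) ≈ 2.89, RHS = ln(3)·ln(6) ≈ 1.968 → counterexample
(6, 2): LHS = ln(12) ≈ 2.485, RHS = ln(2)·ln(6) ≈ 1.242 → counterexample
(3, 5): LHS = ln(15) ≈ 2.708, RHS = ln(3)·ln(5) ≈ 1.768 → counterexample
(1, 1): LHS = 0, RHS = 0 → satisfies claim

That makes 5 counterexamples.

Answer: 5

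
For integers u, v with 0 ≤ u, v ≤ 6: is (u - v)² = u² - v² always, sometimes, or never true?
It holds at (u, v) = (5, 5) (both sides equal 0), but fails at (u, v) = (4, 2) (LHS = 4, RHS = 12).

Answer: Sometimes true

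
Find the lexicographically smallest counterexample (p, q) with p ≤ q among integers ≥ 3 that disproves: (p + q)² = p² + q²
Substituting (3, 3) into the claim:
LHS = (3 + 3)² = 36
RHS = 3² + 3² = 18

Since LHS ≠ RHS, this pair disproves the claim, and no lexicographically smaller pair (p ≤ q, integers ≥ 3) does.

For instance (4, 9) is also a counterexample (LHS = 169, RHS = 97), but it's lexicographically larger.

Answer: (p, q) = (3, 3)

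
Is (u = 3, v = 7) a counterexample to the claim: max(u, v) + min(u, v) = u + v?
No

Substituting u = 3, v = 7:
LHS = max(3, 7) + min(3, 7) = 10
RHS = 3 + 7 = 10

The sides agree, so this pair does not disprove the claim.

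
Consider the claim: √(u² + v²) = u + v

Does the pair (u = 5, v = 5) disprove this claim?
Substituting u = 5, v = 5:
LHS = √(5² + 5²) = 5·√(2) ≈ 7.071
RHS = 5 + 5 = 10

Since LHS ≠ RHS, this pair disproves the claim.

Answer: Yes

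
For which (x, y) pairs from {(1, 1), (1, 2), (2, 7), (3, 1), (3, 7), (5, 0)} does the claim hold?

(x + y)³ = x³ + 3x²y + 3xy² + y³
All pairs

Testing each pair:
(1, 1): LHS = 8, RHS = 8 → holds
(1, 2): LHS = 27, RHS = 27 → holds
(2, 7): LHS = 729, RHS = 729 → holds
(3, 1): LHS = 64, RHS = 64 → holds
(3, 7): LHS = 1000, RHS = 1000 → holds
(5, 0): LHS = 125, RHS = 125 → holds

Every pair satisfies the claim.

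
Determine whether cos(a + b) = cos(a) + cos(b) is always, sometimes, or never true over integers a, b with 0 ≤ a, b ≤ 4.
The claim fails for every pair in the range. For instance at (a, b) = (2, 1): LHS = cos(3) ≈ -0.99, RHS = cos(2) + cos(1) ≈ 0.1242.

Answer: Never true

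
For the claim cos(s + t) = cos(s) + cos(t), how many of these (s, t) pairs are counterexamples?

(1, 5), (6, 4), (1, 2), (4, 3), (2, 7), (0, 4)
Testing each pair:
(1, 5): LHS = cos(6) ≈ 0.9602, RHS = cos(5) + cos(1) ≈ 0.824 → counterexample
(6, 4): LHS = cos(10) ≈ -0.8391, RHS = cos(4) + cos(6) ≈ 0.3065 → counterexample
(1, 2): LHS = cos(3) ≈ -0.99, RHS = cos(2) + cos(1) ≈ 0.1242 → counterexample
(4, 3): LHS = cos(7) ≈ 0.7539, RHS = cos(3) + cos(4) ≈ -1.644 → counterexample
(2, 7): LHS = cos(9) ≈ -0.9111, RHS = cos(2) + cos(7) ≈ 0.3378 → counterexample
(0, 4): LHS = cos(4) ≈ -0.6536, RHS = cos(4) + 1 ≈ 0.3464 → counterexample

That makes 6 counterexamples.

Answer: 6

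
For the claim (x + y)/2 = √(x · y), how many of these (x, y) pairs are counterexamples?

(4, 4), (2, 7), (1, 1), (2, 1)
Testing each pair:
(4, 4): LHS = 4, RHS = 4 → satisfies claim
(2, 7): LHS = 9/2, RHS = √(14) ≈ 3.742 → counterexample
(1, 1): LHS = 1, RHS = 1 → satisfies claim
(2, 1): LHS = 3/2, RHS = √(2) ≈ 1.414 → counterexample

That makes 2 counterexamples.

Answer: 2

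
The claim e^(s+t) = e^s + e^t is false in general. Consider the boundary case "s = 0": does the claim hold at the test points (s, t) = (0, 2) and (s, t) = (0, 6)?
No, fails at both test points

At (0, 2): LHS = e^2 ≈ 7.389 ≠ RHS = 1 + e^2 ≈ 8.389
At (0, 6): LHS = e^6 ≈ 403.4 ≠ RHS = 1 + e^6 ≈ 404.4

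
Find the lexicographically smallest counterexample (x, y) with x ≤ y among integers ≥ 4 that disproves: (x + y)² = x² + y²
Substituting (4, 4) into the claim:
LHS = (4 + 4)² = 64
RHS = 4² + 4² = 32

Since LHS ≠ RHS, this pair disproves the claim, and no lexicographically smaller pair (x ≤ y, integers ≥ 4) does.

For instance (7, 8) is also a counterexample (LHS = 225, RHS = 113), but it's lexicographically larger.

Answer: (x, y) = (4, 4)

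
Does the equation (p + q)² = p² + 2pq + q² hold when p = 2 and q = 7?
Substituting p = 2, q = 7:

LHS = (2 + 7)² = 81
RHS = 2² + 2·2·7 + 7² = 81

LHS = RHS, so the equation holds at this point.

Answer: Holds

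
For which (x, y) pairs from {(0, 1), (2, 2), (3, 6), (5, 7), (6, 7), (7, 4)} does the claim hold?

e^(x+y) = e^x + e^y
Testing each pair:
(0, 1): LHS = e ≈ 2.718, RHS = 1 + e ≈ 3.718 → fails
(2, 2): LHS = e^4 ≈ 54.6, RHS = 2·e^2 ≈ 14.78 → fails
(3, 6): LHS = e^9 ≈ 8103, RHS = e^3 + e^6 ≈ 423.5 → fails
(5, 7): LHS = e^12 ≈ 162754.8, RHS = e^5 + e^7 ≈ 1245 → fails
(6, 7): LHS = e^13 ≈ 442413.4, RHS = e^6 + e^7 ≈ 1500 → fails
(7, 4): LHS = e^11 ≈ 59874.1, RHS = e^4 + e^7 ≈ 1151 → fails

No pair satisfies the claim.

Answer: None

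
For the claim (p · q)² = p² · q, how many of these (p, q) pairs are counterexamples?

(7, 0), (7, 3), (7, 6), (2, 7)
3

Testing each pair:
(7, 0): LHS = 0, RHS = 0 → satisfies claim
(7, 3): LHS = 441, RHS = 147 → counterexample
(7, 6): LHS = 1764, RHS = 294 → counterexample
(2, 7): LHS = 196, RHS = 28 → counterexample

That makes 3 counterexamples.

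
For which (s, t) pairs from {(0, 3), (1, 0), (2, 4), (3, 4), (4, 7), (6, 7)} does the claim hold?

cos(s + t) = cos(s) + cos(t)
Testing each pair:
(0, 3): LHS = cos(3) ≈ -0.99, RHS = cos(3) + 1 ≈ 0.01001 → fails
(1, 0): LHS = cos(1) ≈ 0.5403, RHS = cos(1) + 1 ≈ 1.54 → fails
(2, 4): LHS = cos(6) ≈ 0.9602, RHS = cos(4) + cos(2) ≈ -1.07 → fails
(3, 4): LHS = cos(7) ≈ 0.7539, RHS = cos(3) + cos(4) ≈ -1.644 → fails
(4, 7): LHS = cos(11) ≈ 0.004426, RHS = cos(4) + cos(7) ≈ 0.1003 → fails
(6, 7): LHS = cos(13) ≈ 0.9074, RHS = cos(7) + cos(6) ≈ 1.714 → fails

No pair satisfies the claim.

Answer: None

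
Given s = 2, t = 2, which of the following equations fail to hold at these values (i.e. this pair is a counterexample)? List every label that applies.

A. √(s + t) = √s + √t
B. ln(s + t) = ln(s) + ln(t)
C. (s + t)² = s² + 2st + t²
A

Evaluating each claim at the given values:
A. LHS = 2, RHS = 2·√(2) ≈ 2.828 → fails here (LHS ≠ RHS)
B. LHS = ln(4) ≈ 1.386, RHS = 2·ln(2) ≈ 1.386 → holds here (LHS = RHS)
C. LHS = 16, RHS = 16 → holds here (LHS = RHS)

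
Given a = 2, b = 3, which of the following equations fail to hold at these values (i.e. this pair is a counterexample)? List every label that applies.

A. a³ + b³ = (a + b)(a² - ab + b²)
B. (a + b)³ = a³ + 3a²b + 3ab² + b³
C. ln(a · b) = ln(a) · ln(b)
C

Evaluating each claim at the given values:
A. LHS = 35, RHS = 35 → holds here (LHS = RHS)
B. LHS = 125, RHS = 125 → holds here (LHS = RHS)
C. LHS = ln(6) ≈ 1.792, RHS = ln(2)·ln(3) ≈ 0.7615 → fails here (LHS ≠ RHS)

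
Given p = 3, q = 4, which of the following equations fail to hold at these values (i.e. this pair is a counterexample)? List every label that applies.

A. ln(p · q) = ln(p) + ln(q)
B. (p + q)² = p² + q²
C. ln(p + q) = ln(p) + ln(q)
B, C

Evaluating each claim at the given values:
A. LHS = ln(12) ≈ 2.485, RHS = ln(3) + ln(4) ≈ 2.485 → holds here (LHS = RHS)
B. LHS = 49, RHS = 25 → fails here (LHS ≠ RHS)
C. LHS = ln(7) ≈ 1.946, RHS = ln(3) + ln(4) ≈ 2.485 → fails here (LHS ≠ RHS)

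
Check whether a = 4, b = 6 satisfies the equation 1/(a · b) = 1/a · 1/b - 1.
Fails

Substituting a = 4, b = 6:

LHS = 1/(4 · 6) = 1/24
RHS = 1/4 · 1/6 - 1 = -23/24

LHS ≠ RHS, so the equation does not hold at this point.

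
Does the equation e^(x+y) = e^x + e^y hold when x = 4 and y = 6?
Substituting x = 4, y = 6:

LHS = e^(4+6) = e^10 ≈ 22026.5
RHS = e^4 + e^6 ≈ 458

LHS ≠ RHS, so the equation does not hold at this point.

Answer: Fails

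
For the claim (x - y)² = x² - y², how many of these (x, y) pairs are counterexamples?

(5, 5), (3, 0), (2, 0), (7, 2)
Testing each pair:
(5, 5): LHS = 0, RHS = 0 → satisfies claim
(3, 0): LHS = 9, RHS = 9 → satisfies claim
(2, 0): LHS = 4, RHS = 4 → satisfies claim
(7, 2): LHS = 25, RHS = 45 → counterexample

That makes 1 counterexample.

Answer: 1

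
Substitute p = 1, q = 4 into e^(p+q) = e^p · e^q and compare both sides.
LHS = e^(1+4) = e^5 ≈ 148.4
RHS = e^1 · e^4 = e^5 ≈ 148.4

LHS = RHS: the two sides agree.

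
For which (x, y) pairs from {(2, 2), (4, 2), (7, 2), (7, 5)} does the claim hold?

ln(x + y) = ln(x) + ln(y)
(2, 2)

Testing each pair:
(2, 2): LHS = ln(4) ≈ 1.386, RHS = 2·ln(2) ≈ 1.386 → holds
(4, 2): LHS = ln(6) ≈ 1.792, RHS = ln(2) + ln(4) ≈ 2.079 → fails
(7, 2): LHS = ln(9) ≈ 2.197, RHS = ln(2) + ln(7) ≈ 2.639 → fails
(7, 5): LHS = ln(12) ≈ 2.485, RHS = ln(5) + ln(7) ≈ 3.555 → fails

1 of 4 pairs satisfies the claim.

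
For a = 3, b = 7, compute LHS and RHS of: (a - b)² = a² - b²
LHS = (3 - 7)² = 16
RHS = 3² - 7² = -40

LHS ≠ RHS, so the equation does not hold here.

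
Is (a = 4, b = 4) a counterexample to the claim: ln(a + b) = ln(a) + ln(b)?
Yes

Substituting a = 4, b = 4:
LHS = ln(4 + 4) = ln(8) ≈ 2.079
RHS = ln(4) + ln(4) = 2·ln(4) ≈ 2.773

Since LHS ≠ RHS, this pair disproves the claim.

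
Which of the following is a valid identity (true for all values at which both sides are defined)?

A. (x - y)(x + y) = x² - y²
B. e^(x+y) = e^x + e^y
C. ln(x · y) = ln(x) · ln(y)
A: holds — e.g. at (3, 3), both sides equal 0.
B: fails at (4, 6) — LHS = e^10 ≈ 22026.5, RHS = e^4 + e^6 ≈ 458.
C: fails at (2, 3) — LHS = ln(6) ≈ 1.792, RHS = ln(2)·ln(3) ≈ 0.7615.

Answer: A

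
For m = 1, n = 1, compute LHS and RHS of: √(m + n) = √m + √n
LHS = √(1 + 1) = √(2) ≈ 1.414
RHS = √1 + √1 = 2

LHS ≠ RHS (they differ by about 0.5858), so the equation does not hold here.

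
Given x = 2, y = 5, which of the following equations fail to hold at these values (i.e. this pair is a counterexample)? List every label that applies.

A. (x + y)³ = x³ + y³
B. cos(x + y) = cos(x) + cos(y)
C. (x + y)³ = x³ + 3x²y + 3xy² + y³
Evaluating each claim at the given values:
A. LHS = 343, RHS = 133 → fails here (LHS ≠ RHS)
B. LHS = cos(7) ≈ 0.7539, RHS = cos(2) + cos(5) ≈ -0.1325 → fails here (LHS ≠ RHS)
C. LHS = 343, RHS = 343 → holds here (LHS = RHS)

Answer: A, B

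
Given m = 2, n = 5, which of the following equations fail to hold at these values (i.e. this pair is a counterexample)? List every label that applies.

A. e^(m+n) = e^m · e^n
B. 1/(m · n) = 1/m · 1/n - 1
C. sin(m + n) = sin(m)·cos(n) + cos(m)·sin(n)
Evaluating each claim at the given values:
A. LHS = e^7 ≈ 1097, RHS = e^7 ≈ 1097 → holds here (LHS = RHS)
B. LHS = 1/10, RHS = -9/10 → fails here (LHS ≠ RHS)
C. LHS = sin(7) ≈ 0.657, RHS = sin(2)·cos(5) + sin(5)·cos(2) ≈ 0.657 → holds here (LHS = RHS)

Answer: B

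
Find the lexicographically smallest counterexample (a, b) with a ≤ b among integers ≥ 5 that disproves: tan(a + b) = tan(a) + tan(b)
(a, b) = (5, 5)

Substituting (5, 5) into the claim:
LHS = tan(5 + 5) = tan(10) ≈ 0.6484
RHS = tan(5) + tan(5) = 2·tan(5) ≈ -6.761

Since LHS ≠ RHS, this pair disproves the claim, and no lexicographically smaller pair (a ≤ b, integers ≥ 5) does.

For instance (11, 11) is also a counterexample (LHS = tan(22) ≈ 0.008852, RHS = 2·tan(11) ≈ -451.9), but it's lexicographically larger.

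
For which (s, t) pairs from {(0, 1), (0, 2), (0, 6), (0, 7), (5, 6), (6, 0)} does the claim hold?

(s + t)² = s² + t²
Testing each pair:
(0, 1): LHS = 1, RHS = 1 → holds
(0, 2): LHS = 4, RHS = 4 → holds
(0, 6): LHS = 36, RHS = 36 → holds
(0, 7): LHS = 49, RHS = 49 → holds
(5, 6): LHS = 121, RHS = 61 → fails
(6, 0): LHS = 36, RHS = 36 → holds

5 of 6 pairs satisfy the claim.

Answer: (0, 1), (0, 2), (0, 6), (0, 7), (6, 0)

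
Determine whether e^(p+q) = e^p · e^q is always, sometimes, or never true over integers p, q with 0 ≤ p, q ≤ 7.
The identity holds for every pair in the range. For instance at (p, q) = (5, 5): both sides equal e^10 ≈ 22026.5.

Answer: Always true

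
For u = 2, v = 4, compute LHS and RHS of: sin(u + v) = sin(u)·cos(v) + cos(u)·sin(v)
LHS = sin(2 + 4) = sin(6) ≈ -0.2794
RHS = sin(2)·cos(4) + cos(2)·sin(4) = sin(2)·cos(4) + sin(4)·cos(2) ≈ -0.2794

LHS = RHS: the two sides agree.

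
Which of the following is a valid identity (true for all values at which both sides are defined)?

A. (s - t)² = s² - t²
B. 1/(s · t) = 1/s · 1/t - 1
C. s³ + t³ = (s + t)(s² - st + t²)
C

A: fails at (3, 5) — LHS = 4, RHS = -16.
B: fails at (4, 4) — LHS = 1/16, RHS = -15/16.
C: holds — e.g. at (1, 1), both sides equal 2.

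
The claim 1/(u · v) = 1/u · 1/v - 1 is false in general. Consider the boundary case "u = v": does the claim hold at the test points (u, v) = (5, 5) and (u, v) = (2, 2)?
At (5, 5): LHS = 1/25 ≠ RHS = -24/25
At (2, 2): LHS = 1/4 ≠ RHS = -3/4

Answer: No, fails at both test points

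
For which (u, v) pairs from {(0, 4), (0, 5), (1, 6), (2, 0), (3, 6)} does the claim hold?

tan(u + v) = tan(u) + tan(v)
(0, 4), (0, 5), (2, 0)

Testing each pair:
(0, 4): LHS = tan(4) ≈ 1.158, RHS = tan(4) ≈ 1.158 → holds
(0, 5): LHS = tan(5) ≈ -3.381, RHS = tan(5) ≈ -3.381 → holds
(1, 6): LHS = tan(7) ≈ 0.8714, RHS = tan(6) + tan(1) ≈ 1.266 → fails
(2, 0): LHS = tan(2) ≈ -2.185, RHS = tan(2) ≈ -2.185 → holds
(3, 6): LHS = tan(9) ≈ -0.4523, RHS = tan(6) + tan(3) ≈ -0.4336 → fails

3 of 5 pairs satisfy the claim.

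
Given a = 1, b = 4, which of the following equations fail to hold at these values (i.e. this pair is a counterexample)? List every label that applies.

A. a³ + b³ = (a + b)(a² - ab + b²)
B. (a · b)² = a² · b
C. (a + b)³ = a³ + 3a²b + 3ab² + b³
B

Evaluating each claim at the given values:
A. LHS = 65, RHS = 65 → holds here (LHS = RHS)
B. LHS = 16, RHS = 4 → fails here (LHS ≠ RHS)
C. LHS = 125, RHS = 125 → holds here (LHS = RHS)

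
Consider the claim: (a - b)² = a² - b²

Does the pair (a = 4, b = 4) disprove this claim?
Substituting a = 4, b = 4:
LHS = (4 - 4)² = 0
RHS = 4² - 4² = 0

The sides agree, so this pair does not disprove the claim.

Answer: No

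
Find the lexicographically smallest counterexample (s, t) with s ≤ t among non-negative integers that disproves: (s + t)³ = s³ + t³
(s, t) = (1, 1)

At (0, 2): both sides equal 8, so it holds there.

Substituting (1, 1) into the claim:
LHS = (1 + 1)³ = 8
RHS = 1³ + 1³ = 2

Since LHS ≠ RHS, this pair disproves the claim, and no lexicographically smaller pair (s ≤ t, non-negative integers) does.

For instance (1, 7) is also a counterexample (LHS = 512, RHS = 344), but it's lexicographically larger.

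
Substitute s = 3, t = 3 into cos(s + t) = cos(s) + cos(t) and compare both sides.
LHS = cos(3 + 3) = cos(6) ≈ 0.9602
RHS = cos(3) + cos(3) = 2·cos(3) ≈ -1.98

LHS ≠ RHS (they differ by about 2.94), so the equation does not hold here.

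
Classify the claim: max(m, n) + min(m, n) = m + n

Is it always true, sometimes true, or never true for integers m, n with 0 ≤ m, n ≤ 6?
Always true

The identity holds for every pair in the range. For instance at (m, n) = (3, 0): both sides equal 3.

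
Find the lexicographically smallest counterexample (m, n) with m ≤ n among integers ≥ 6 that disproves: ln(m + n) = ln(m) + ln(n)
Substituting (6, 6) into the claim:
LHS = ln(6 + 6) = ln(12) ≈ 2.485
RHS = ln(6) + ln(6) = 2·ln(6) ≈ 3.584

Since LHS ≠ RHS, this pair disproves the claim, and no lexicographically smaller pair (m ≤ n, integers ≥ 6) does.

For instance (12, 12) is also a counterexample (LHS = ln(24) ≈ 3.178, RHS = 2·ln(12) ≈ 4.97), but it's lexicographically larger.

Answer: (m, n) = (6, 6)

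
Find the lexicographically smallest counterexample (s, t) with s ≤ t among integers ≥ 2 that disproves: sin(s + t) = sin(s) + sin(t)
Substituting (2, 2) into the claim:
LHS = sin(2 + 2) = sin(4) ≈ -0.7568
RHS = sin(2) + sin(2) = 2·sin(2) ≈ 1.819

Since LHS ≠ RHS, this pair disproves the claim, and no lexicographically smaller pair (s ≤ t, integers ≥ 2) does.

For instance (6, 9) is also a counterexample (LHS = sin(15) ≈ 0.6503, RHS = sin(6) + sin(9) ≈ 0.1327), but it's lexicographically larger.

Answer: (s, t) = (2, 2)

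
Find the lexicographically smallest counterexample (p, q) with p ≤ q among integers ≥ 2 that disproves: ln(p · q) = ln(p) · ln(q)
(p, q) = (2, 2)

Substituting (2, 2) into the claim:
LHS = ln(2 · 2) = ln(4) ≈ 1.386
RHS = ln(2) · ln(2) = ln(2)² ≈ 0.4805

Since LHS ≠ RHS, this pair disproves the claim, and no lexicographically smaller pair (p ≤ q, integers ≥ 2) does.

For instance (6, 7) is also a counterexample (LHS = ln(42) ≈ 3.738, RHS = ln(6)·ln(7) ≈ 3.487), but it's lexicographically larger.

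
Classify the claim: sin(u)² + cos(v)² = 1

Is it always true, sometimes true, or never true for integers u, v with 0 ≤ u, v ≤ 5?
It holds at (u, v) = (0, 0) (both sides equal 1), but fails at (u, v) = (1, 5) (LHS = cos(5)² + sin(1)² ≈ 0.7885, RHS = 1).

Answer: Sometimes true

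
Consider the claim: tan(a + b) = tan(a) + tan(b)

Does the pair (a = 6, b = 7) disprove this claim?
Substituting a = 6, b = 7:
LHS = tan(6 + 7) = tan(13) ≈ 0.463
RHS = tan(6) + tan(7) ≈ 0.5804

Since LHS ≠ RHS, this pair disproves the claim.

Answer: Yes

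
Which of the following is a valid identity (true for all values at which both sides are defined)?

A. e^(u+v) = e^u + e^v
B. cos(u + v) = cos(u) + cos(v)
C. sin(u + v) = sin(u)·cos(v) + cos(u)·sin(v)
C

A: fails at (2, 3) — LHS = e^5 ≈ 148.4, RHS = e^2 + e^3 ≈ 27.47.
B: fails at (1, 3) — LHS = cos(4) ≈ -0.6536, RHS = cos(3) + cos(1) ≈ -0.4497.
C: holds — e.g. at (3, 3), both sides equal sin(6) ≈ -0.2794.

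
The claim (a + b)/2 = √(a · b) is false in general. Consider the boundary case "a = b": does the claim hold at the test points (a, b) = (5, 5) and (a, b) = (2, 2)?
Yes, holds at both test points

At (5, 5): LHS = 5, RHS = 5 → equal
At (2, 2): LHS = 2, RHS = 2 → equal

So the claim does hold at both of these boundary points, even though it is not an identity.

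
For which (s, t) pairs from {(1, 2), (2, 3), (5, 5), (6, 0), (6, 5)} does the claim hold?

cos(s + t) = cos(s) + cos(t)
None

Testing each pair:
(1, 2): LHS = cos(3) ≈ -0.99, RHS = cos(2) + cos(1) ≈ 0.1242 → fails
(2, 3): LHS = cos(5) ≈ 0.2837, RHS = cos(3) + cos(2) ≈ -1.406 → fails
(5, 5): LHS = cos(10) ≈ -0.8391, RHS = 2·cos(5) ≈ 0.5673 → fails
(6, 0): LHS = cos(6) ≈ 0.9602, RHS = cos(6) + 1 ≈ 1.96 → fails
(6, 5): LHS = cos(11) ≈ 0.004426, RHS = cos(5) + cos(6) ≈ 1.244 → fails

No pair satisfies the claim.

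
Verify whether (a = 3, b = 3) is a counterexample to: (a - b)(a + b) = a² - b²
Substituting a = 3, b = 3:
LHS = (3 - 3)(3 + 3) = 0
RHS = 3² - 3² = 0

The sides agree, so this pair does not disprove the claim.

Answer: No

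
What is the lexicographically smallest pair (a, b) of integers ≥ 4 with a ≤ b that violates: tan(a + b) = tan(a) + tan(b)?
(a, b) = (4, 4)

Substituting (4, 4) into the claim:
LHS = tan(4 + 4) = tan(8) ≈ -6.8
RHS = tan(4) + tan(4) = 2·tan(4) ≈ 2.316

Since LHS ≠ RHS, this pair disproves the claim, and no lexicographically smaller pair (a ≤ b, integers ≥ 4) does.

For instance (6, 8) is also a counterexample (LHS = tan(14) ≈ 7.245, RHS = tan(8) + tan(6) ≈ -7.091), but it's lexicographically larger.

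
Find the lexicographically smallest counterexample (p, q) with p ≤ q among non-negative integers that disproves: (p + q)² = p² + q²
At (0, 2): both sides equal 4, so it holds there.

Substituting (1, 1) into the claim:
LHS = (1 + 1)² = 4
RHS = 1² + 1² = 2

Since LHS ≠ RHS, this pair disproves the claim, and no lexicographically smaller pair (p ≤ q, non-negative integers) does.

For instance (5, 7) is also a counterexample (LHS = 144, RHS = 74), but it's lexicographically larger.

Answer: (p, q) = (1, 1)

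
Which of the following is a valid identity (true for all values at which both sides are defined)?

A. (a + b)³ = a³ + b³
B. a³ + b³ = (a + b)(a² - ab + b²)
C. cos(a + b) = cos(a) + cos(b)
A: fails at (2, 5) — LHS = 343, RHS = 133.
B: holds — e.g. at (0, 1), both sides equal 1.
C: fails at (1, 2) — LHS = cos(3) ≈ -0.99, RHS = cos(2) + cos(1) ≈ 0.1242.

Answer: B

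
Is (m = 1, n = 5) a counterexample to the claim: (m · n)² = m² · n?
Substituting m = 1, n = 5:
LHS = (1 · 5)² = 25
RHS = 1² · 5 = 5

Since LHS ≠ RHS, this pair disproves the claim.

Answer: Yes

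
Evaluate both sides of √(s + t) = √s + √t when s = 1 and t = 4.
LHS = √(1 + 4) = √(5) ≈ 2.236
RHS = √1 + √4 = 3

LHS ≠ RHS (they differ by about 0.7639), so the equation does not hold here.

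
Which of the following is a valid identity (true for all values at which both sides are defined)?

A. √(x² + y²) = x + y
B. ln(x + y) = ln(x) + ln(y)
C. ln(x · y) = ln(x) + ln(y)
C

A: fails at (2, 3) — LHS = √(13) ≈ 3.606, RHS = 5.
B: fails at (3, 7) — LHS = ln(10) ≈ 2.303, RHS = ln(3) + ln(7) ≈ 3.045.
C: holds — e.g. at (2, 5), both sides equal ln(10) ≈ 2.303.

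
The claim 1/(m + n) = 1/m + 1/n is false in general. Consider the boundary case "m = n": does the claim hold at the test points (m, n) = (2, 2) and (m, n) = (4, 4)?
At (2, 2): LHS = 1/4 ≠ RHS = 1
At (4, 4): LHS = 1/8 ≠ RHS = 1/2

Answer: No, fails at both test points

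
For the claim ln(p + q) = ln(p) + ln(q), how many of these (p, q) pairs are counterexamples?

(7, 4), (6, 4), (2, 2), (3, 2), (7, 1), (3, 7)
Testing each pair:
(7, 4): LHS = ln(11) ≈ 2.398, RHS = ln(4) + ln(7) ≈ 3.332 → counterexample
(6, 4): LHS = ln(10) ≈ 2.303, RHS = ln(4) + ln(6) ≈ 3.178 → counterexample
(2, 2): LHS = ln(4) ≈ 1.386, RHS = 2·ln(2) ≈ 1.386 → satisfies claim
(3, 2): LHS = ln(5) ≈ 1.609, RHS = ln(2) + ln(3) ≈ 1.792 → counterexample
(7, 1): LHS = ln(8) ≈ 2.079, RHS = ln(7) ≈ 1.946 → counterexample
(3, 7): LHS = ln(10) ≈ 2.303, RHS = ln(3) + ln(7) ≈ 3.045 → counterexample

That makes 5 counterexamples.

Answer: 5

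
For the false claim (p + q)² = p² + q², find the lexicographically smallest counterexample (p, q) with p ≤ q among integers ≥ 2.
(p, q) = (2, 2)

Substituting (2, 2) into the claim:
LHS = (2 + 2)² = 16
RHS = 2² + 2² = 8

Since LHS ≠ RHS, this pair disproves the claim, and no lexicographically smaller pair (p ≤ q, integers ≥ 2) does.

For instance (4, 5) is also a counterexample (LHS = 81, RHS = 41), but it's lexicographically larger.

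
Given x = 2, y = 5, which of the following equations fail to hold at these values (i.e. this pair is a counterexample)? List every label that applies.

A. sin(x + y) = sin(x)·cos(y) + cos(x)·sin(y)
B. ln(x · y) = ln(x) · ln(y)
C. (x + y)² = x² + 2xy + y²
Evaluating each claim at the given values:
A. LHS = sin(7) ≈ 0.657, RHS = sin(2)·cos(5) + sin(5)·cos(2) ≈ 0.657 → holds here (LHS = RHS)
B. LHS = ln(10) ≈ 2.303, RHS = ln(2)·ln(5) ≈ 1.116 → fails here (LHS ≠ RHS)
C. LHS = 49, RHS = 49 → holds here (LHS = RHS)

Answer: B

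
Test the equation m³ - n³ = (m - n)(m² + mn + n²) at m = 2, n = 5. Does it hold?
Substituting m = 2, n = 5:

LHS = 2³ - 5³ = -117
RHS = (2 - 5)(2² + 2·5 + 5²) = -117

LHS = RHS, so the equation holds at this point.

Answer: Holds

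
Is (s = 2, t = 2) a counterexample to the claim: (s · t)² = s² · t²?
Substituting s = 2, t = 2:
LHS = (2 · 2)² = 16
RHS = 2² · 2² = 16

The sides agree, so this pair does not disprove the claim.

Answer: No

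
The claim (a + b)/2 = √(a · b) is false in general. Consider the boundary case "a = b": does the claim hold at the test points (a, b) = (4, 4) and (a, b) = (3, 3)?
Yes, holds at both test points

At (4, 4): LHS = 4, RHS = 4 → equal
At (3, 3): LHS = 3, RHS = 3 → equal

So the claim does hold at both of these boundary points, even though it is not an identity.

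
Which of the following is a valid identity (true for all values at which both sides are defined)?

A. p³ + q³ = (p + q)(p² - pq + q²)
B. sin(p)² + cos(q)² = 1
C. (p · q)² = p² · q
A

A: holds — e.g. at (4, 5), both sides equal 189.
B: fails at (3, 5) — LHS = sin(3)² + cos(5)² ≈ 0.1004, RHS = 1.
C: fails at (3, 3) — LHS = 81, RHS = 27.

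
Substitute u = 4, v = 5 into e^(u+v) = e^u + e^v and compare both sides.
LHS = e^(4+5) = e^9 ≈ 8103
RHS = e^4 + e^5 ≈ 203

LHS ≠ RHS (they differ by about 7900), so the equation does not hold here.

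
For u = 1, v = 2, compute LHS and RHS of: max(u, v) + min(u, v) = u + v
LHS = max(1, 2) + min(1, 2) = 3
RHS = 1 + 2 = 3

LHS = RHS: the two sides agree.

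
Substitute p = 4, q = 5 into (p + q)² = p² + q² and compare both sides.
LHS = (4 + 5)² = 81
RHS = 4² + 5² = 41

LHS ≠ RHS, so the equation does not hold here.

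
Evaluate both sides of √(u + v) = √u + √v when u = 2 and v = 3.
LHS = √(2 + 3) = √(5) ≈ 2.236
RHS = √2 + √3 = √(2) + √(3) ≈ 3.146

LHS ≠ RHS (they differ by about 0.9102), so the equation does not hold here.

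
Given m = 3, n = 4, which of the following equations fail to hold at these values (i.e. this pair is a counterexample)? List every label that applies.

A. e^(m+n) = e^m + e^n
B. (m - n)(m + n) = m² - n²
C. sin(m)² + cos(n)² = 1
A, C

Evaluating each claim at the given values:
A. LHS = e^7 ≈ 1097, RHS = e^3 + e^4 ≈ 74.68 → fails here (LHS ≠ RHS)
B. LHS = -7, RHS = -7 → holds here (LHS = RHS)
C. LHS = sin(3)² + cos(4)² ≈ 0.4472, RHS = 1 → fails here (LHS ≠ RHS)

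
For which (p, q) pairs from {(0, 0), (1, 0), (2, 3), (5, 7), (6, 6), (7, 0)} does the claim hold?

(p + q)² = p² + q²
Testing each pair:
(0, 0): LHS = 0, RHS = 0 → holds
(1, 0): LHS = 1, RHS = 1 → holds
(2, 3): LHS = 25, RHS = 13 → fails
(5, 7): LHS = 144, RHS = 74 → fails
(6, 6): LHS = 144, RHS = 72 → fails
(7, 0): LHS = 49, RHS = 49 → holds

3 of 6 pairs satisfy the claim.

Answer: (0, 0), (1, 0), (7, 0)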